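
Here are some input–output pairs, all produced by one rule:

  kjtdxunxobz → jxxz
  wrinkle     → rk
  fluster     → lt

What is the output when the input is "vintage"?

The pattern: keep one character in every 3, starting at position 2 (positions 2nd, 5th, 8th, ...).
Applying that to "vintage" gives "ia".

ia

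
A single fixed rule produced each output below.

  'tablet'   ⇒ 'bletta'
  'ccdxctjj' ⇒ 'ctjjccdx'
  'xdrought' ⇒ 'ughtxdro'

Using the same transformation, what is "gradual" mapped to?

dualgra

Rule — move the last character to the front, then move the last 3 characters to the front (rotate right by 3).
For "gradual", step one produces "lgradua"; step two turns that into "dualgra".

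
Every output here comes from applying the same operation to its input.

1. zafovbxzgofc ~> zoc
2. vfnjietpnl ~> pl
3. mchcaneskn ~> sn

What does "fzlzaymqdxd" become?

qx

The rule is to keep every other character starting from the second (positions 2nd, 4th, 6th, ...), then delete the first 3 characters.
On "fzlzaymqdxd": the first step gives "zzyqx", and the second then gives "qx".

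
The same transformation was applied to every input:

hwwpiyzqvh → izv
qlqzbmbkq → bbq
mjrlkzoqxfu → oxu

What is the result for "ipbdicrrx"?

irx

Looking at the pairs, the operation is to keep every other character starting from the first (positions 1st, 3rd, 5th, ...), then keep only the last 3 characters.
Applying both steps to "ipbdicrrx": "ibirx", then "irx".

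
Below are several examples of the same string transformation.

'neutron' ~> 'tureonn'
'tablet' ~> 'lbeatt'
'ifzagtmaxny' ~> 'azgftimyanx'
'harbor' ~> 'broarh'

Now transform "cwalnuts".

The transformation: move the first 3 characters to the end (rotate left by 3), then take characters alternately from the front and the back (1st, last, 2nd, 2nd-last, ...).
Applying both steps to "cwalnuts": "lnutscwa", then "lanwucts".

lanwucts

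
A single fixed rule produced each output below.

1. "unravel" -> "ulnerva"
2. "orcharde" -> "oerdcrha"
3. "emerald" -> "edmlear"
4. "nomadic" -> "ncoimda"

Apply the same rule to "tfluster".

trfeltus

In each case the input is transformed by: take characters alternately from the front and the back (1st, last, 2nd, 2nd-last, ...).
Doing the same to "tfluster": "trfeltus".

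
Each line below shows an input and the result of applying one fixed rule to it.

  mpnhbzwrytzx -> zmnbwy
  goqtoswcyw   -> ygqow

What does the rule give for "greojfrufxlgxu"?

xgejrfl

The rule is to move the last 2 characters to the front (rotate right by 2), then keep every other character starting from the first (positions 1st, 3rd, 5th, ...).
Applying both steps to "greojfrufxlgxu": "xugreojfrufxlg", then "xgejrfl".
(Check on "goqtoswcyw": → "ywgoqtoswc" → "ygqow" ✓)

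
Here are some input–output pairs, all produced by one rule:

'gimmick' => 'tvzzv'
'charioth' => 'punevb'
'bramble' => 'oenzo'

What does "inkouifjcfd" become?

vaxbhvswp

Rule — delete the last 2 characters, then shift every letter 13 places forward in the alphabet (wrapping around) — i.e. ROT13.
Applying both steps to "inkouifjcfd": "inkouifjc", then "vaxbhvswp".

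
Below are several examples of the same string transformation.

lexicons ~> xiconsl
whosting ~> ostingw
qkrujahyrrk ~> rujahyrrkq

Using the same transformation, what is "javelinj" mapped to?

velinjj

In each case the input is transformed by: move the first character to the end, then delete the first character.
"javelinj" → "avelinjj" → "velinjj".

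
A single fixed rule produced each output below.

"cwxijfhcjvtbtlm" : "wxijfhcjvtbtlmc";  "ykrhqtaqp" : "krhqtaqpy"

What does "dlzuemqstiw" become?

The pattern: move the first character to the end.
Applying that to "dlzuemqstiw" gives "lzuemqstiwd".

lzuemqstiwd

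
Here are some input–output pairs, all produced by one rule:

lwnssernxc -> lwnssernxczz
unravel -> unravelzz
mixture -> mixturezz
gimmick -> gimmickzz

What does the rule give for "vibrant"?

The pattern: append "zz".
For "vibrant" the result is "vibrantzz".

vibrantzz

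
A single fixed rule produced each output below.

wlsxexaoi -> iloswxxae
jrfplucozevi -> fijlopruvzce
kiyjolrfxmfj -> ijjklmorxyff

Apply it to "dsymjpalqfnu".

fjlmnpqsuyad

The pattern: sort the characters into alphabetical order, then move the first 2 characters to the end (rotate left by 2).
Working it through for "dsymjpalqfnu": intermediate "adfjlmnpqsuy", final "fjlmnpqsuyad".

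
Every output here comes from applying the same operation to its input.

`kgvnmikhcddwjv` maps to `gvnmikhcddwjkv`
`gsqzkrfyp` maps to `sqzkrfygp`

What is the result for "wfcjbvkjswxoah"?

What's happening: swap the first and last characters, then move the first character to the end.
Applying both steps to "wfcjbvkjswxoah": "hfcjbvkjswxoaw", then "fcjbvkjswxoawh".
(Check on "kgvnmikhcddwjv": → "vgvnmikhcddwjk" → "gvnmikhcddwjkv" ✓)

fcjbvkjswxoawh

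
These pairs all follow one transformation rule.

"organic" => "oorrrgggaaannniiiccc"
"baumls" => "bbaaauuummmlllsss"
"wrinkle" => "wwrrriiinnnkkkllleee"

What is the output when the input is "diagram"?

ddiiiaaagggrrraaammm

Each output is the input with this applied: repeat every character 3 times, then delete the first character.
Starting from "diagram": after the first operation, "dddiiiaaagggrrraaammm"; after the second, "ddiiiaaagggrrraaammm".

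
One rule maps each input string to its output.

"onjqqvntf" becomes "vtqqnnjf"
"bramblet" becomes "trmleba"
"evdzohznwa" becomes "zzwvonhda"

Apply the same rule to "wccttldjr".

ttrljdcc

In each case the input is transformed by: delete the first character, then sort the characters into reverse alphabetical order.
Applying that to "wccttldjr" gives "ttrljdcc".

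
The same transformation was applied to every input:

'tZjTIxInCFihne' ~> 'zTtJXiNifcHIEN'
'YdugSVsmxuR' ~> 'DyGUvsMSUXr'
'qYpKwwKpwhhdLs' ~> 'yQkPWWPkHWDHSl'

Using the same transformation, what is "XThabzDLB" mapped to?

txAHZBldb

In each case the input is transformed by: swap each adjacent pair of characters (1↔2, 3↔4, ...), then flip the case of every letter.
Working it through for "XThabzDLB": intermediate "TXahzbLDB", final "txAHZBldb".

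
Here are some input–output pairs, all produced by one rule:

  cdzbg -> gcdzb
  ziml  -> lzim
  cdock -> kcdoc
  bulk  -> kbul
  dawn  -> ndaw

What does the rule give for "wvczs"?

swvcz

The pattern: move the last character to the front.
For "wvczs" the result is "swvcz".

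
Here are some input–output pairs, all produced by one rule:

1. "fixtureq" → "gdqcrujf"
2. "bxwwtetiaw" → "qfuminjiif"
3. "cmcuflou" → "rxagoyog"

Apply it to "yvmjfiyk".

In each case the input is transformed by: shift every letter 12 places forward in the alphabet (wrapping around), then swap the front and back halves of the string.
On "yvmjfiyk": the first step gives "khyvrukw", and the second then gives "rukwkhyv".

rukwkhyv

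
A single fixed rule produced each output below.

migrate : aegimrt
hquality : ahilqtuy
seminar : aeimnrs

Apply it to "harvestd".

adehrstv

What's happening: sort the characters into alphabetical order.
On "harvestd" that produces "adehrstv".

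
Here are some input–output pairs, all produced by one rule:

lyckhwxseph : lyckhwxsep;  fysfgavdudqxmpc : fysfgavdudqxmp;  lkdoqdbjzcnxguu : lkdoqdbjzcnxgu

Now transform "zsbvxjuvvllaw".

Each output is the input with this applied: delete the last character.
For "zsbvxjuvvllaw" the result is "zsbvxjuvvlla".

zsbvxjuvvlla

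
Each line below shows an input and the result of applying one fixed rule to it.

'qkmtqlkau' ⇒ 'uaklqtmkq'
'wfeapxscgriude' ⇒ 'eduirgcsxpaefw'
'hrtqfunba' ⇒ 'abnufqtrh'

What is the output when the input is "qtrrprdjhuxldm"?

mdlxuhjdrprrtq

Rule — reverse the string.
On "qtrrprdjhuxldm" that produces "mdlxuhjdrprrtq".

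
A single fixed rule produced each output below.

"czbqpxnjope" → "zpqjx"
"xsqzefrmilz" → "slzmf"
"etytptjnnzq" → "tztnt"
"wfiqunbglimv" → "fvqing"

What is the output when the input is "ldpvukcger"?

drvgk

The pattern: keep every other character starting from the second (positions 2nd, 4th, 6th, ...), then take characters alternately from the front and the back (1st, last, 2nd, 2nd-last, ...).
For "ldpvukcger", step one produces "dvkgr"; step two turns that into "drvgk".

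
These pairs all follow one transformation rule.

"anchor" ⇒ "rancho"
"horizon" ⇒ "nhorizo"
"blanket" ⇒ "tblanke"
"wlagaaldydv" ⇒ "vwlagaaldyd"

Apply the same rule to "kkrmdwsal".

Rule — move the last character to the front.
Applying that to "kkrmdwsal" gives "lkkrmdwsa".

lkkrmdwsa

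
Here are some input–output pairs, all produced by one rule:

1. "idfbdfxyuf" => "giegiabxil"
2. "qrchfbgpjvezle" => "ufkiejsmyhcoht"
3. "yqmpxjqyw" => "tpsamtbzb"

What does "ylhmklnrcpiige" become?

In each case the input is transformed by: move the first character to the end, then shift every letter 3 places forward in the alphabet (wrapping around).
Applying both steps to "ylhmklnrcpiige": "lhmklnrcpiigey", then "okpnoqufslljhb".

okpnoqufslljhb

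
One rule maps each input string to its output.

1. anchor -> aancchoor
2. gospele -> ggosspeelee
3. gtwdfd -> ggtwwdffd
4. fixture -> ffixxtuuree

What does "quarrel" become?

qquaarrrell

The transformation: repeat every character 3 times, then keep every other character starting from the first (positions 1st, 3rd, 5th, ...).
For "quarrel" the result is "qquaarrrell".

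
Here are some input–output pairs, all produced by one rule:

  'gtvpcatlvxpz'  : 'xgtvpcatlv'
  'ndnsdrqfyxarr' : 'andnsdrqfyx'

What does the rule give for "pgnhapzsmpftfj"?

The transformation: delete the last 2 characters, then move the last character to the front.
Working it through for "pgnhapzsmpftfj": intermediate "pgnhapzsmpft", final "tpgnhapzsmpf".
(Check on "ndnsdrqfyxarr": → "ndnsdrqfyxa" → "andnsdrqfyx" ✓)

tpgnhapzsmpf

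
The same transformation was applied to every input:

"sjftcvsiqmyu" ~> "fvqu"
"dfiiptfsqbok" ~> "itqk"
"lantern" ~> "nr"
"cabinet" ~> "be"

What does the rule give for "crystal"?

The transformation: keep one character in every 3, starting at position 3 (positions 3rd, 6th, 9th, ...).
On "crystal" that produces "ya".

ya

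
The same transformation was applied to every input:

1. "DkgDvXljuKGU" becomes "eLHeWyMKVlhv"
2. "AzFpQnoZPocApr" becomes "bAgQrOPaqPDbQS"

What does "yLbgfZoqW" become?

Each output is the input with this applied: shift every letter 1 place forward in the alphabet (wrapping around), then flip the case of every letter.
Starting from "yLbgfZoqW": after the first operation, "zMchgAprX"; after the second, "ZmCHGaPRx".

ZmCHGaPRx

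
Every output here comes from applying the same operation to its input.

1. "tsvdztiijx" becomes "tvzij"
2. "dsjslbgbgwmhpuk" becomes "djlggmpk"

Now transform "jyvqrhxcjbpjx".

jvrxjpx

Looking at the pairs, the operation is to keep every other character starting from the first (positions 1st, 3rd, 5th, ...).
Doing the same to "jyvqrhxcjbpjx": "jvrxjpx".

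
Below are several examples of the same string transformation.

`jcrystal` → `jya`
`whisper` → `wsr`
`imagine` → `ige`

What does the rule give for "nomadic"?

What's happening: keep one character in every 3, starting at position 1 (positions 1st, 4th, 7th, ...).
Doing the same to "nomadic": "nac".

nac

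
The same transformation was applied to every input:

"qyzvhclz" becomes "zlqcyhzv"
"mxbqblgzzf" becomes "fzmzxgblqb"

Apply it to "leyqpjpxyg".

gylxepyjqp

The pattern: move the last character to the front, then take characters alternately from the front and the back (1st, last, 2nd, 2nd-last, ...).
"leyqpjpxyg" → "gleyqpjpxy" → "gylxepyjqp".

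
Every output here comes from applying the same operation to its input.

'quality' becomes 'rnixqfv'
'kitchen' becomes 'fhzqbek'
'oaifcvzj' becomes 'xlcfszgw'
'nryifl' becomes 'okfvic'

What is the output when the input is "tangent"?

xqdkkbq

Rule — swap each adjacent pair of characters (1↔2, 3↔4, ...), then shift every letter 3 places backward in the alphabet (wrapping around).
For "tangent", step one produces "atgnnet"; step two turns that into "xqdkkbq".
(Check on "quality": → "uqlatiy" → "rnixqfv" ✓)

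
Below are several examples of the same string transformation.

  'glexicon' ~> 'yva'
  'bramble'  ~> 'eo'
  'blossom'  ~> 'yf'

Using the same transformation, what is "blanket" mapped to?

The pattern: shift every letter 13 places forward in the alphabet (wrapping around) — i.e. ROT13, then keep one character in every 3, starting at position 2 (positions 2nd, 5th, 8th, ...).
"blanket" → "yx".

yx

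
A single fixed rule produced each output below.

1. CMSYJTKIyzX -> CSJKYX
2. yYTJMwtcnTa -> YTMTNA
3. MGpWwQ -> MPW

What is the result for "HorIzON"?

HRZN

Rule — keep every other character starting from the first (positions 1st, 3rd, 5th, ...), then convert every letter to uppercase.
"HorIzON" → "HRZN".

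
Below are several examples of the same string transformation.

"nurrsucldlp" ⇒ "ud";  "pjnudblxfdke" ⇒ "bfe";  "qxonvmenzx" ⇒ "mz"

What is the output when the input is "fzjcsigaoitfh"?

The rule is to delete the first 3 characters, then keep one character in every 3, starting at position 3 (positions 3rd, 6th, 9th, ...).
Working it through for "fzjcsigaoitfh": intermediate "csigaoitfh", final "iof".

iof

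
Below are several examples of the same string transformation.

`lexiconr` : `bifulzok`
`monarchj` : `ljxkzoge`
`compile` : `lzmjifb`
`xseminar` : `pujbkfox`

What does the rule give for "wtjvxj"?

qtsggu

The pattern: shift every letter 3 places backward in the alphabet (wrapping around), then swap each adjacent pair of characters (1↔2, 3↔4, ...).
Applying both steps to "wtjvxj": "tqgsug", then "qtsggu".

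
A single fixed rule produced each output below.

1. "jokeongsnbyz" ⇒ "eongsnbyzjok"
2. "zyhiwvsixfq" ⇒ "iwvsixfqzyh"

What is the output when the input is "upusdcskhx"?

The pattern: move the first 3 characters to the end (rotate left by 3).
"upusdcskhx" → "sdcskhxupu".

sdcskhxupu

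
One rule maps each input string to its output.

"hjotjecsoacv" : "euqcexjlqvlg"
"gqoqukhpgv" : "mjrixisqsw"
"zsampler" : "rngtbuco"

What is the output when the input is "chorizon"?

kbqpejqt

The rule is to swap the front and back halves of the string, then shift every letter 2 places forward in the alphabet (wrapping around).
For "chorizon" the result is "kbqpejqt".
(Check on "hjotjecsoacv": → "csoacvhjotje" → "euqcexjlqvlg" ✓)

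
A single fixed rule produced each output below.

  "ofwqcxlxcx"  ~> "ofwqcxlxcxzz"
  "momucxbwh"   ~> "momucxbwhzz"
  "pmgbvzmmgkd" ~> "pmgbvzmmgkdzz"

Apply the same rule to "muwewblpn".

The rule is to append "zz".
So "muwewblpn" becomes "muwewblpnzz".

muwewblpnzz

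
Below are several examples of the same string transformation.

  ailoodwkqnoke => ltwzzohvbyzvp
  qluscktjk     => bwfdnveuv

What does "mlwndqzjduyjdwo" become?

What's happening: shift every letter 11 places forward in the alphabet (wrapping around).
On "mlwndqzjduyjdwo" that produces "xwhyobkuofjuohz".

xwhyobkuofjuohz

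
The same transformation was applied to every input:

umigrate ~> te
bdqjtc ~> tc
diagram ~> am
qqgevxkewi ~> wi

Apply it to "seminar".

ar

Looking at the pairs, the operation is to keep only the last 2 characters.
So "seminar" becomes "ar".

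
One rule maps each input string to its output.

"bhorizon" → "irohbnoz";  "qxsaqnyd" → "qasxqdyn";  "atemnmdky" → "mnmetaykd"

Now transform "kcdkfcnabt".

ncfkdcktba

The pattern: move the last 3 characters to the front (rotate right by 3), then reverse the string.
Applying both steps to "kcdkfcnabt": "abtkcdkfcn", then "ncfkdcktba".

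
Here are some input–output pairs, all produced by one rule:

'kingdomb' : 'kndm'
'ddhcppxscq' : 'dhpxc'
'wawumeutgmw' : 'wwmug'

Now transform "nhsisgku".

nssk

The pattern: move the last character to the front, then keep every other character starting from the second (positions 2nd, 4th, 6th, ...).
Applying both steps to "nhsisgku": "unhsisgk", then "nssk".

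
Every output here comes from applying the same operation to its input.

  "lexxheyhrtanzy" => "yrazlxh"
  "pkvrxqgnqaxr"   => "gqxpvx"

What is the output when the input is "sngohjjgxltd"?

jxtsgh

What's happening: keep every other character starting from the first (positions 1st, 3rd, 5th, ...), then move the first 3 characters to the end (rotate left by 3).
Working it through for "sngohjjgxltd": intermediate "sghjxt", final "jxtsgh".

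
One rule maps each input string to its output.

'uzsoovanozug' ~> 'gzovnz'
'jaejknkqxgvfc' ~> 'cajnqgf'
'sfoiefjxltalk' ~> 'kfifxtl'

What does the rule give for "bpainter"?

rpit

In each case the input is transformed by: move the last character to the front, then keep every other character starting from the first (positions 1st, 3rd, 5th, ...).
For "bpainter", step one produces "rbpainte"; step two turns that into "rpit".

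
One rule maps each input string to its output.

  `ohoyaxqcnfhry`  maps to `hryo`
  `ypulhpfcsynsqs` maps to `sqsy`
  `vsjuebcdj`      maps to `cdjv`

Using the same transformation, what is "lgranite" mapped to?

Looking at the pairs, the operation is to move the last 3 characters to the front (rotate right by 3), then keep only the first 4 characters.
For "lgranite" the result is "itel".

itel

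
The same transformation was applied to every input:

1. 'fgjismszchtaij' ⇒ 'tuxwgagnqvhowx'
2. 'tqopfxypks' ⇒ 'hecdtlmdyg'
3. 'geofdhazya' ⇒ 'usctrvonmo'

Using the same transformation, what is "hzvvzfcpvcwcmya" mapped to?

Each output is the input with this applied: shift every letter 12 places backward in the alphabet (wrapping around).
Doing the same to "hzvvzfcpvcwcmya": "vnjjntqdjqkqamo".

vnjjntqdjqkqamo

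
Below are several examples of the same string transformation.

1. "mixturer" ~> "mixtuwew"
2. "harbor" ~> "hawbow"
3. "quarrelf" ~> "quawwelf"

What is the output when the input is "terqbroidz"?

Rule — replace every "r" with "w".
For "terqbroidz" the result is "tewqbwoidz".

tewqbwoidz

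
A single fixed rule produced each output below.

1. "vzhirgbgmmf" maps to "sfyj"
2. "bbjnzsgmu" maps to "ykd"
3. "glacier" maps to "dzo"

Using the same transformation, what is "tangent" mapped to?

Each output is the input with this applied: keep one character in every 3, starting at position 1 (positions 1st, 4th, 7th, ...), then shift every letter 3 places backward in the alphabet (wrapping around).
Working it through for "tangent": intermediate "tgt", final "qdq".

qdq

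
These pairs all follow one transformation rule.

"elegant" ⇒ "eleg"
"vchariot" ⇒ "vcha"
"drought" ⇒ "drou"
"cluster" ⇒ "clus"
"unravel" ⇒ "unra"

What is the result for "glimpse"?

The pattern: keep only the first 4 characters.
Applying that to "glimpse" gives "glim".

glim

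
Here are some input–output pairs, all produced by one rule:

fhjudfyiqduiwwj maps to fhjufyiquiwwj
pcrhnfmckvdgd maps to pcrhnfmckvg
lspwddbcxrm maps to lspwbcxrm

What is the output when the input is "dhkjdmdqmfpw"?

Rule — remove every "d".
"dhkjdmdqmfpw" → "hkjmqmfpw".

hkjmqmfpw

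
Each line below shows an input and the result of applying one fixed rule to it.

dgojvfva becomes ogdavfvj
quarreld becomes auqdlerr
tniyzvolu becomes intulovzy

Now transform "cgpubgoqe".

pgceqogbu

Rule — move the first 3 characters to the end (rotate left by 3), then reverse the string.
For "cgpubgoqe" the result is "pgceqogbu".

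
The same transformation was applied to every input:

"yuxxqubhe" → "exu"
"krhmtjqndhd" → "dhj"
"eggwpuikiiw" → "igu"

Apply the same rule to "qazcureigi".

Rule — keep one character in every 3, starting at position 3 (positions 3rd, 6th, 9th, ...), then move the last character to the front.
Starting from "qazcureigi": after the first operation, "zrg"; after the second, "gzr".
(Check on "krhmtjqndhd": → "hjd" → "dhj" ✓)

gzr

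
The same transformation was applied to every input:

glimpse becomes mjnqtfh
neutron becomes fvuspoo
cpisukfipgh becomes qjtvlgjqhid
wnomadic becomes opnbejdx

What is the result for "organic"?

shbojdp

Rule — shift every letter 1 place forward in the alphabet (wrapping around), then move the first character to the end.
Applying both steps to "organic": "pshbojd", then "shbojdp".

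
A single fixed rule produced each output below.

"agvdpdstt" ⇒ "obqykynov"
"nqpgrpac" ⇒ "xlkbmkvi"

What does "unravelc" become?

The transformation: shift every letter 5 places backward in the alphabet (wrapping around), then swap the first and last characters.
For "unravelc" the result is "ximvqzgp".

ximvqzgp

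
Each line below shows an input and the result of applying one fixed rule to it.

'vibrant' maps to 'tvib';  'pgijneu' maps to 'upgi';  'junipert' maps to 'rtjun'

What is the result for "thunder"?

Rule — move the first 3 characters to the end (rotate left by 3), then delete the first 3 characters.
For "thunder", step one produces "nderthu"; step two turns that into "rthu".

rthu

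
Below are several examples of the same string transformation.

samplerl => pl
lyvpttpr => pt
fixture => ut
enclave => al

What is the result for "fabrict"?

In each case the input is transformed by: take characters alternately from the front and the back (1st, last, 2nd, 2nd-last, ...), then keep only the last 2 characters.
On "fabrict": the first step gives "ftacbir", and the second then gives "ir".
(Check on "enclave": → "eenvcal" → "al" ✓)

ir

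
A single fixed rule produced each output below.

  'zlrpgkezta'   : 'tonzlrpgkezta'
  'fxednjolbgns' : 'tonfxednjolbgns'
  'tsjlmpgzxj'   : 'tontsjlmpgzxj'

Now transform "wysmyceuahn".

Each output is the input with this applied: prepend "ton".
"wysmyceuahn" → "tonwysmyceuahn".

tonwysmyceuahn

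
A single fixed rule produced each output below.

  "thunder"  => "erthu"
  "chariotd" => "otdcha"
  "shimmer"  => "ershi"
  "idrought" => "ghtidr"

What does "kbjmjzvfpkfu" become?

The pattern: move the first 3 characters to the end (rotate left by 3), then delete the first 2 characters.
For "kbjmjzvfpkfu", step one produces "mjzvfpkfukbj"; step two turns that into "zvfpkfukbj".

zvfpkfukbj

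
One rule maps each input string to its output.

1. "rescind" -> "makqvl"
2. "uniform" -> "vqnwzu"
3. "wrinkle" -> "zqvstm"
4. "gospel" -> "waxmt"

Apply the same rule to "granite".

zivqbm

The rule is to shift every letter 8 places forward in the alphabet (wrapping around), then delete the first character.
Applying that to "granite" gives "zivqbm".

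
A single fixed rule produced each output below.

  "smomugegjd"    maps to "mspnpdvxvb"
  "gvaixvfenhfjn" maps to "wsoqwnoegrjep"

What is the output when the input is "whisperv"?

eanybrqf

Each output is the input with this applied: reverse the string, then shift every letter 9 places forward in the alphabet (wrapping around).
For "whisperv", step one produces "vrepsihw"; step two turns that into "eanybrqf".
(Check on "smomugegjd": → "djgegumoms" → "mspnpdvxvb" ✓)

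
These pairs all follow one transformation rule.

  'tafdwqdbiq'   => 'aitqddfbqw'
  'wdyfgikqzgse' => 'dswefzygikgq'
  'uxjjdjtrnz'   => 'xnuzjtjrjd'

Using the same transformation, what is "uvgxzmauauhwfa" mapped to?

vfuaxhgwmazuua

Looking at the pairs, the operation is to swap each adjacent pair of characters (1↔2, 3↔4, ...), then take characters alternately from the front and the back (1st, last, 2nd, 2nd-last, ...).
Doing the same to "uvgxzmauauhwfa": "vfuaxhgwmazuua".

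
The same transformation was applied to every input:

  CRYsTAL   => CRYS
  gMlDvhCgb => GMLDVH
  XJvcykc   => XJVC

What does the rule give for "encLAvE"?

ENCL

Each output is the input with this applied: delete the last 3 characters, then convert every letter to uppercase.
On "encLAvE": the first step gives "encL", and the second then gives "ENCL".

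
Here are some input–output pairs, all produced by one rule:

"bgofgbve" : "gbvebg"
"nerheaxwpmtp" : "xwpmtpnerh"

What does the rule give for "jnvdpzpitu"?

The pattern: swap the front and back halves of the string, then delete the last 2 characters.
Working it through for "jnvdpzpitu": intermediate "zpitujnvdp", final "zpitujnv".

zpitujnv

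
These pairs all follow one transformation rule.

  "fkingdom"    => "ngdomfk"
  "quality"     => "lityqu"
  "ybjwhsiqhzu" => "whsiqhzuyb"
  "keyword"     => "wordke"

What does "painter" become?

The pattern: move the first 3 characters to the end (rotate left by 3), then delete the last character.
For "painter", step one produces "nterpai"; step two turns that into "nterpa".

nterpa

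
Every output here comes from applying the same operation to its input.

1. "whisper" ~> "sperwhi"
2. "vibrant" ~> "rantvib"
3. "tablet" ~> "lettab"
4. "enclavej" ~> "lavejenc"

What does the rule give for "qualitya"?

lityaqua

The pattern: move the first 3 characters to the end (rotate left by 3).
So "qualitya" becomes "lityaqua".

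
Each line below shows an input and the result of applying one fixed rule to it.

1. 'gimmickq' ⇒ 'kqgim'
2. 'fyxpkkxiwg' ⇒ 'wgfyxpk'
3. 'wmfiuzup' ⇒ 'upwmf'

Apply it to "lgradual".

allgr

Looking at the pairs, the operation is to move the last 2 characters to the front (rotate right by 2), then delete the last 3 characters.
Starting from "lgradual": after the first operation, "allgradu"; after the second, "allgr".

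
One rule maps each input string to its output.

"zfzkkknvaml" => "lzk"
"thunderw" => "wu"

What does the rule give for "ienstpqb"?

bn

The rule is to move the last 3 characters to the front (rotate right by 3), then keep one character in every 3, starting at position 3 (positions 3rd, 6th, 9th, ...).
Starting from "ienstpqb": after the first operation, "pqbienst"; after the second, "bn".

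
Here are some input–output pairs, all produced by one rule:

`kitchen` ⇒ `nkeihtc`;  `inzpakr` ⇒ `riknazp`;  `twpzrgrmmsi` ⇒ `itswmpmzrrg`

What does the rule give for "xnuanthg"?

Looking at the pairs, the operation is to take characters alternately from the front and the back (1st, last, 2nd, 2nd-last, ...), then swap each adjacent pair of characters (1↔2, 3↔4, ...).
Doing the same to "xnuanthg": "gxhntuna".

gxhntuna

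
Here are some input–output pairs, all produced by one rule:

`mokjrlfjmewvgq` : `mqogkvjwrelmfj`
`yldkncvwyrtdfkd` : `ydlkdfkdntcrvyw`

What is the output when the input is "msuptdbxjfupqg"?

The pattern: take characters alternately from the front and the back (1st, last, 2nd, 2nd-last, ...).
Doing the same to "msuptdbxjfupqg": "mgsqupputfdjbx".

mgsqupputfdjbx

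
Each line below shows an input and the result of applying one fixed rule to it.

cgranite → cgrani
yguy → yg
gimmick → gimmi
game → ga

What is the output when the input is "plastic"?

The transformation: delete the last 2 characters.
For "plastic" the result is "plast".

plast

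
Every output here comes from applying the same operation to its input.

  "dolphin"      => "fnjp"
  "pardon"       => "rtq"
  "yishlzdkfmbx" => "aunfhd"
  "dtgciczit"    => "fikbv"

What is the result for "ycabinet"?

ackg

Looking at the pairs, the operation is to keep every other character starting from the first (positions 1st, 3rd, 5th, ...), then shift every letter 2 places forward in the alphabet (wrapping around).
Starting from "ycabinet": after the first operation, "yaie"; after the second, "ackg".
(Check on "dolphin": → "dlhn" → "fnjp" ✓)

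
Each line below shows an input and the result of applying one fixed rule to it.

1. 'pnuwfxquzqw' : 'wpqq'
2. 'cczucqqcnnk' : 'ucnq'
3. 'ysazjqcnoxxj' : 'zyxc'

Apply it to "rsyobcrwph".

The pattern: keep one character in every 3, starting at position 1 (positions 1st, 4th, 7th, ...), then swap each adjacent pair of characters (1↔2, 3↔4, ...).
Working it through for "rsyobcrwph": intermediate "rorh", final "orhr".

orhr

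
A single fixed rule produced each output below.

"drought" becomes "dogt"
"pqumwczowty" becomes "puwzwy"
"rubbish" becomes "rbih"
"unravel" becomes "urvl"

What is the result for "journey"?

juny

In each case the input is transformed by: keep every other character starting from the first (positions 1st, 3rd, 5th, ...).
On "journey" that produces "juny".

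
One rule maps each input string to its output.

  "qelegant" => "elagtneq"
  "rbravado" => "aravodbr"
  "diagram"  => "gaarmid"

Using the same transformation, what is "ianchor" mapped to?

In each case the input is transformed by: swap each adjacent pair of characters (1↔2, 3↔4, ...), then move the first 2 characters to the end (rotate left by 2).
Applying that to "ianchor" gives "cnohrai".

cnohrai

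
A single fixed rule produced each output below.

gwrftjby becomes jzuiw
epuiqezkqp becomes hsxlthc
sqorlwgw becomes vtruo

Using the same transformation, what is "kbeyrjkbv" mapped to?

nehbum

The transformation: delete the last 3 characters, then shift every letter 3 places forward in the alphabet (wrapping around).
On "kbeyrjkbv" that produces "nehbum".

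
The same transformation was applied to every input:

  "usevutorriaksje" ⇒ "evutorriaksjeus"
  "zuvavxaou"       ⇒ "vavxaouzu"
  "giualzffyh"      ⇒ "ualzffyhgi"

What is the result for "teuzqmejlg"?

What's happening: move the first 2 characters to the end (rotate left by 2).
"teuzqmejlg" → "uzqmejlgte".

uzqmejlgte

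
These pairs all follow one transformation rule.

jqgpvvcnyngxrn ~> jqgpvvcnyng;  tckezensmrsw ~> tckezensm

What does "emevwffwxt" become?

Looking at the pairs, the operation is to delete the last 3 characters.
"emevwffwxt" → "emevwff".

emevwff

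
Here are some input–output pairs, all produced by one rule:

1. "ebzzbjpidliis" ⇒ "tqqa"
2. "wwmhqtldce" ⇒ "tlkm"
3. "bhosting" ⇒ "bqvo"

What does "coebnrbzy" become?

zjhg

What's happening: shift every letter 8 places forward in the alphabet (wrapping around), then keep only the last 4 characters.
So "coebnrbzy" becomes "zjhg".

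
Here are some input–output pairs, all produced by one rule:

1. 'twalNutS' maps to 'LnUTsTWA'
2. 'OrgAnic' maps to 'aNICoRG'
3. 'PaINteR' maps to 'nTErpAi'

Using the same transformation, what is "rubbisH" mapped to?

BIShRUB

In each case the input is transformed by: move the first 3 characters to the end (rotate left by 3), then flip the case of every letter.
Starting from "rubbisH": after the first operation, "bisHrub"; after the second, "BIShRUB".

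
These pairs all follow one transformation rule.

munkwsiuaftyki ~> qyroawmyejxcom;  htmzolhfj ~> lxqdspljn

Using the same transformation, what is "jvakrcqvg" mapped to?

Rule — shift every letter 4 places forward in the alphabet (wrapping around).
Applying that to "jvakrcqvg" gives "nzeovguzk".

nzeovguzk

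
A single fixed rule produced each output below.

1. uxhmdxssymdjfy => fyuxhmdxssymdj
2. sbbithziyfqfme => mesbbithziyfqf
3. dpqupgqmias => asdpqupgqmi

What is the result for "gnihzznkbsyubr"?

Rule — move the last 2 characters to the front (rotate right by 2).
Doing the same to "gnihzznkbsyubr": "brgnihzznkbsyu".

brgnihzznkbsyu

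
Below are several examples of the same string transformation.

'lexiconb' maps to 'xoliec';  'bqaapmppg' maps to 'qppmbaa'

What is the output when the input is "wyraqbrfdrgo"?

ywrrrqfdba

In each case the input is transformed by: delete the last 2 characters, then sort the characters into reverse alphabetical order.
Working it through for "wyraqbrfdrgo": intermediate "wyraqbrfdr", final "ywrrrqfdba".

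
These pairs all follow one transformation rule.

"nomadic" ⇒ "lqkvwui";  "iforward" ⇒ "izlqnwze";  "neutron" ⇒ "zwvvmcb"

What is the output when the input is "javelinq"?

qvyridmt

Each output is the input with this applied: move the last 3 characters to the front (rotate right by 3), then shift every letter 8 places forward in the alphabet (wrapping around).
Working it through for "javelinq": intermediate "inqjavel", final "qvyridmt".
(Check on "iforward": → "ardiforw" → "izlqnwze" ✓)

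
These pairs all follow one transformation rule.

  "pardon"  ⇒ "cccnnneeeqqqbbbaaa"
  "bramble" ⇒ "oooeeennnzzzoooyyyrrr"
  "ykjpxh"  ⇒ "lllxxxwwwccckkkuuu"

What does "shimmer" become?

fffuuuvvvzzzzzzrrreee

The rule is to shift every letter 13 places forward in the alphabet (wrapping around) — i.e. ROT13, then repeat every character 3 times.
Working it through for "shimmer": intermediate "fuvzzre", final "fffuuuvvvzzzzzzrrreee".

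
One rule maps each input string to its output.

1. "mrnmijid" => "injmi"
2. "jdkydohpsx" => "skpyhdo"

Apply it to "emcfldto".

The rule is to take characters alternately from the front and the back (1st, last, 2nd, 2nd-last, ...), then delete the first 3 characters.
"emcfldto" → "eomtcdfl" → "tcdfl".

tcdfl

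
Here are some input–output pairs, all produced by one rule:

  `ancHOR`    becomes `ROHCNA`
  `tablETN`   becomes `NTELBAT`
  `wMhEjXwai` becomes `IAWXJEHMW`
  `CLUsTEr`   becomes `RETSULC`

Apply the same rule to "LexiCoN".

Each output is the input with this applied: reverse the string, then convert every letter to uppercase.
On "LexiCoN": the first step gives "NoCixeL", and the second then gives "NOCIXEL".

NOCIXEL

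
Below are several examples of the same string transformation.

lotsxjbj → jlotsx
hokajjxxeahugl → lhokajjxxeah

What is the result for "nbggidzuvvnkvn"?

nnbggidzuvvn

Looking at the pairs, the operation is to move the last 3 characters to the front (rotate right by 3), then delete the first 2 characters.
Working it through for "nbggidzuvvnkvn": intermediate "kvnnbggidzuvvn", final "nnbggidzuvvn".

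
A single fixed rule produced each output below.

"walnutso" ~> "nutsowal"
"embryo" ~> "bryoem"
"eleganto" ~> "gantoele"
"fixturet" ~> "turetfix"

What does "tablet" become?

bletta

The rule is to move the last character to the front, then swap the front and back halves of the string.
Working it through for "tablet": intermediate "ttable", final "bletta".
(Check on "embryo": → "oembry" → "bryoem" ✓)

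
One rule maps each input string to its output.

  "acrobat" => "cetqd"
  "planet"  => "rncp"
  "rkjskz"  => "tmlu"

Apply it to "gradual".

itcfw

The rule is to delete the last 2 characters, then shift every letter 2 places forward in the alphabet (wrapping around).
So "gradual" becomes "itcfw".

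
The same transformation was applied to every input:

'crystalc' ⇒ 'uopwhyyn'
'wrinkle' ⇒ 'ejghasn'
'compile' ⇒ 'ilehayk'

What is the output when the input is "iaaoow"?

wkksew

Each output is the input with this applied: move the first 2 characters to the end (rotate left by 2), then shift every letter 4 places backward in the alphabet (wrapping around).
Starting from "iaaoow": after the first operation, "aoowia"; after the second, "wkksew".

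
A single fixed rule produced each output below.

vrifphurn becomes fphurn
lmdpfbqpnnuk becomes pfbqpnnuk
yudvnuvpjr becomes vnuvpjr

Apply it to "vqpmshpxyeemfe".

The transformation: delete the first 3 characters.
On "vqpmshpxyeemfe" that produces "mshpxyeemfe".

mshpxyeemfe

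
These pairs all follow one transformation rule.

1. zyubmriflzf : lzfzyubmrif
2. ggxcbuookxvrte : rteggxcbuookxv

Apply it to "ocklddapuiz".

uizocklddap

Rule — move the last 3 characters to the front (rotate right by 3).
Applying that to "ocklddapuiz" gives "uizocklddap".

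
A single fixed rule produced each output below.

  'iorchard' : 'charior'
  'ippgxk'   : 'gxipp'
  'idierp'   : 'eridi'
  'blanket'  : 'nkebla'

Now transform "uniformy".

formuni

The transformation: delete the last character, then move the first 3 characters to the end (rotate left by 3).
Applying both steps to "uniformy": "uniform", then "formuni".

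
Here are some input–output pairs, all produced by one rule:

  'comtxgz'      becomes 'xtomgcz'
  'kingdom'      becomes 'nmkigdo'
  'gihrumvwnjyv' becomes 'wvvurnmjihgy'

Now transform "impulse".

Rule — sort the characters into reverse alphabetical order, then move the first character to the end.
Starting from "impulse": after the first operation, "uspmlie"; after the second, "spmlieu".

spmlieu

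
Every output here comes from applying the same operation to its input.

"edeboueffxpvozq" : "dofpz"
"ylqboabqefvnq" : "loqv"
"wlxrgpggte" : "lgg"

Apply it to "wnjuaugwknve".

nawv

What's happening: keep one character in every 3, starting at position 2 (positions 2nd, 5th, 8th, ...).
"wnjuaugwknve" → "nawv".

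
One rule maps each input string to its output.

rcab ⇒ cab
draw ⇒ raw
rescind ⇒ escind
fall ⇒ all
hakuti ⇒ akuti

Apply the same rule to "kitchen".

The transformation: delete the first character.
Doing the same to "kitchen": "itchen".

itchen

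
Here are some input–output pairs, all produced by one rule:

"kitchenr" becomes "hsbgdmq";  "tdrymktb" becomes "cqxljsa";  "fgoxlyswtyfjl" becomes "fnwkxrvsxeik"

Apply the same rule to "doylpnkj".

nxkomji

Looking at the pairs, the operation is to delete the first character, then shift every letter 1 place backward in the alphabet (wrapping around).
On "doylpnkj": the first step gives "oylpnkj", and the second then gives "nxkomji".
(Check on "fgoxlyswtyfjl": → "goxlyswtyfjl" → "fnwkxrvsxeik" ✓)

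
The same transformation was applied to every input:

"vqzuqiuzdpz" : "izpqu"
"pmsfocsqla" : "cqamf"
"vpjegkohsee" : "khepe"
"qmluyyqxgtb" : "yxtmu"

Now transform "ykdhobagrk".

bgkkh

The rule is to keep every other character starting from the second (positions 2nd, 4th, 6th, ...), then move the last 3 characters to the front (rotate right by 3).
On "ykdhobagrk": the first step gives "khbgk", and the second then gives "bgkkh".
(Check on "vpjegkohsee": → "pekhe" → "khepe" ✓)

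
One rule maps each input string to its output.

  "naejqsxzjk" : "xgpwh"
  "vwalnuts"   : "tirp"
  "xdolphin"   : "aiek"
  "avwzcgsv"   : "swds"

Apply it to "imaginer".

Rule — shift every letter 3 places backward in the alphabet (wrapping around), then keep every other character starting from the second (positions 2nd, 4th, 6th, ...).
For "imaginer", step one produces "fjxdfkbo"; step two turns that into "jdko".

jdko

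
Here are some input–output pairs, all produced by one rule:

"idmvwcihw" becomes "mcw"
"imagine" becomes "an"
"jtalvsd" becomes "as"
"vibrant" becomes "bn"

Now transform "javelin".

vi

Each output is the input with this applied: keep one character in every 3, starting at position 3 (positions 3rd, 6th, 9th, ...).
Applying that to "javelin" gives "vi".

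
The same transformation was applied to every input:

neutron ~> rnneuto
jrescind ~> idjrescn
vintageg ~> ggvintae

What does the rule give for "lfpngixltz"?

lzlfpngixt

In each case the input is transformed by: move the last 2 characters to the front (rotate right by 2), then swap the first and last characters.
"lfpngixltz" → "tzlfpngixl" → "lzlfpngixt".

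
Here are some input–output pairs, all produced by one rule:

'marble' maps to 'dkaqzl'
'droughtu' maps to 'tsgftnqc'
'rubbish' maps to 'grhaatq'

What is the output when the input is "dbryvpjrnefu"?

tedmqiouxqac

Each output is the input with this applied: reverse the string, then shift every letter 1 place backward in the alphabet (wrapping around).
Starting from "dbryvpjrnefu": after the first operation, "ufenrjpvyrbd"; after the second, "tedmqiouxqac".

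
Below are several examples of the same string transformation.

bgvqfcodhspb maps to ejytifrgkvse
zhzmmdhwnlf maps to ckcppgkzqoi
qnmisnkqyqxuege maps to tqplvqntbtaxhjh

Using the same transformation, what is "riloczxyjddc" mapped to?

ulorfcabmggf

In each case the input is transformed by: shift every letter 3 places forward in the alphabet (wrapping around).
Doing the same to "riloczxyjddc": "ulorfcabmggf".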